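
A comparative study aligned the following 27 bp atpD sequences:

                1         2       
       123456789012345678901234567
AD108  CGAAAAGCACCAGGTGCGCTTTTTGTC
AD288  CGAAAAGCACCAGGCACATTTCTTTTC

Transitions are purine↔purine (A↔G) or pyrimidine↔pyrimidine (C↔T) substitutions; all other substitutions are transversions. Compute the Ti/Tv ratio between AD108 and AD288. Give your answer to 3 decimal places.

5.000

The sequences differ at positions 15 (T/C, transition), 16 (G/A, transition), 18 (G/A, transition), 19 (C/T, transition), 22 (T/C, transition), 25 (G/T, transversion).
Of the 6 differences, 5 transitions and 1 transversion, so Ti/Tv = 5/1 = 5.000.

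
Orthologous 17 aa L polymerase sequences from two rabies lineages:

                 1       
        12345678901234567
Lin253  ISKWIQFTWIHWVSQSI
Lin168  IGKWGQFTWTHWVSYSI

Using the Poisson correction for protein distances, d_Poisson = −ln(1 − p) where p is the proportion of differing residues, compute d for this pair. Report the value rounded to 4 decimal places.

Mismatches occur at site 2 (S↔G), site 5 (I↔G), site 10 (I↔T), site 15 (Q↔Y).
p = 4/17 = 0.235294.
d = −ln(1 − 0.235294) = −ln(0.764706) = 0.2683.

0.2683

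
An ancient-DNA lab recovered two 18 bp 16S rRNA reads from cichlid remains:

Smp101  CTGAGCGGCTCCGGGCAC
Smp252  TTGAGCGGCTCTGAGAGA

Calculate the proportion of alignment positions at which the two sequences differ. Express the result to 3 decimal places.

Mismatches occur at site 1 (C/T), site 12 (C/T), site 14 (G/A), site 16 (C/A), site 17 (A/G), site 18 (C/A).
There are 6 differences over 18 sites, so p = 6/18 = 0.333.

0.333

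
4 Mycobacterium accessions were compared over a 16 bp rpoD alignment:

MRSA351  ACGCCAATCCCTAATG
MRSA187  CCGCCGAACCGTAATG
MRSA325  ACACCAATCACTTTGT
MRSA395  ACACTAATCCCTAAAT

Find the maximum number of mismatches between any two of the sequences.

Pairwise Hamming distances:
  MRSA351 vs MRSA187: 4
  MRSA351 vs MRSA325: 6
  MRSA351 vs MRSA395: 4
  MRSA187 vs MRSA325: 10
  MRSA187 vs MRSA395: 8
  MRSA325 vs MRSA395: 5
The largest is 10, between MRSA187 and MRSA325.

10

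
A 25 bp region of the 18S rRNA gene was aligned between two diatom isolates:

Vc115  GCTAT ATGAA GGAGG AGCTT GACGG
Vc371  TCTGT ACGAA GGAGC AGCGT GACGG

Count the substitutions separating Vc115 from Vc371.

Mismatches occur at site 1 (G↔T), site 4 (A↔G), site 7 (T↔C), site 15 (G↔C), site 19 (T↔G).
That gives 5 mismatches out of 25 aligned sites, so the Hamming distance is 5.

5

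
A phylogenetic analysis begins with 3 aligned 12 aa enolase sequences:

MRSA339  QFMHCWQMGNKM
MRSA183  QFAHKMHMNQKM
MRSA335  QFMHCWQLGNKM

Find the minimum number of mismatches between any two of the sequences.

1

Pairwise Hamming distances:
  MRSA339 vs MRSA183: 6
  MRSA339 vs MRSA335: 1
  MRSA183 vs MRSA335: 7
The smallest is 1, between MRSA339 and MRSA335.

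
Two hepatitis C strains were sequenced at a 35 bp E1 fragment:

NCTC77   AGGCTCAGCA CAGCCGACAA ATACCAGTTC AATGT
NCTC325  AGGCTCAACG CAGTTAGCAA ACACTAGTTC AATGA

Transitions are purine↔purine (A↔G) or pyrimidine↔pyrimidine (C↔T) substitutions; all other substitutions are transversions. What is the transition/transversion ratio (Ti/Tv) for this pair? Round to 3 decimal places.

Mismatches occur at site 8 (G→A, transition), site 10 (A→G, transition), site 14 (C→T, transition), site 15 (C→T, transition), site 16 (G→A, transition), site 17 (A→G, transition), site 22 (T→C, transition), site 25 (C→T, transition), site 35 (T→A, transversion).
Of the 9 differences, 8 transitions and 1 transversion, so Ti/Tv = 8/1 = 8.000.

8.000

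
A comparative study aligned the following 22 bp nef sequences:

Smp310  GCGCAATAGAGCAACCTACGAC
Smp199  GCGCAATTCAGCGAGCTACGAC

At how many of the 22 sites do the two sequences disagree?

4

Mismatches occur at site 8 (A↔T), site 9 (G↔C), site 13 (A↔G), site 15 (C↔G).
That gives 4 mismatches out of 22 aligned sites, so the Hamming distance is 4.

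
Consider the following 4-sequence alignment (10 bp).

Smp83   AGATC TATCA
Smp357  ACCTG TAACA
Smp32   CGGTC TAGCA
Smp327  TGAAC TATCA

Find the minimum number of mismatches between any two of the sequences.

Pairwise Hamming distances:
  Smp83 vs Smp357: 4
  Smp83 vs Smp32: 3
  Smp83 vs Smp327: 2
  Smp357 vs Smp32: 5
  Smp357 vs Smp327: 6
  Smp32 vs Smp327: 4
The smallest is 2, between Smp83 and Smp327.

2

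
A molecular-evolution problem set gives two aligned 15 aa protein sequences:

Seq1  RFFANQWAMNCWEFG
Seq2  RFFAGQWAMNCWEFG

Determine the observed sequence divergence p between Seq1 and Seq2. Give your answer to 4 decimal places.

0.0667

The sequences differ at position 5 (N/G).
There are 1 differences over 15 sites, so p = 1/15 = 0.0667.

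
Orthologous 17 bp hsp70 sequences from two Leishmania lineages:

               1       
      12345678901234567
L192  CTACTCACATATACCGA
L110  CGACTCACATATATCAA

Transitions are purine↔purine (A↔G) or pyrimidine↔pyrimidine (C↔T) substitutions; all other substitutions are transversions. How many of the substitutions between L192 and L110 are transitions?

2

Mismatches occur at site 2 (T→G, transversion), site 14 (C→T, transition), site 16 (G→A, transition).
Of the 3 differences, 2 transitions and 1 transversion, so the answer is 2.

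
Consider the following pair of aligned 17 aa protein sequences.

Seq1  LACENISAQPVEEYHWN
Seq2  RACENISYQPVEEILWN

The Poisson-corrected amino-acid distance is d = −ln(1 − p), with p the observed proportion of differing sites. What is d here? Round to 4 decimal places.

0.2683

Mismatches occur at site 1 (L→R), site 8 (A→Y), site 14 (Y→I), site 15 (H→L).
p = 4/17 = 0.235294.
d = −ln(1 − 0.235294) = −ln(0.764706) = 0.2683.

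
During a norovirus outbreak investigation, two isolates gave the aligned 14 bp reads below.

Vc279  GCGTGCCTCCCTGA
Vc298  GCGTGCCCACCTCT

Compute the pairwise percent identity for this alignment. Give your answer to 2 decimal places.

The sequences differ at positions 8 (T/C), 9 (C/A), 13 (G/C), 14 (A/T).
10 of the 14 sites match, so the percent identity is 10/14 × 100 = 71.43%.

71.43%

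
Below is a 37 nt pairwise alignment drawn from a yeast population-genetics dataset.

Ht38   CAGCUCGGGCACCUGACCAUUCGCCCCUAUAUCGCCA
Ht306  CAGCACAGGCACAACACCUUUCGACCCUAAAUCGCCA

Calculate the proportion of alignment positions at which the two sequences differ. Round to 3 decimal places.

0.216

Mismatches occur at site 5 (U/A), site 7 (G/A), site 13 (C/A), site 14 (U/A), site 15 (G/C), site 19 (A/U), site 24 (C/A), site 30 (U/A).
There are 8 differences over 37 sites, so p = 8/37 = 0.216.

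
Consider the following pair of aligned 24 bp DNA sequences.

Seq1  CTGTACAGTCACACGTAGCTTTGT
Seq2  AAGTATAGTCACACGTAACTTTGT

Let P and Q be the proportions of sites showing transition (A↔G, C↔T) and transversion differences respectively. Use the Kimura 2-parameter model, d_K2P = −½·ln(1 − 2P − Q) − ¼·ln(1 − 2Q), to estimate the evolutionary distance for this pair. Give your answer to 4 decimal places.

Mismatches occur at site 1 (C/A, transversion), site 2 (T/A, transversion), site 6 (C/T, transition), site 18 (G/A, transition).
Of the 4 differences, 2 transitions and 2 transversions over 24 sites: P = 2/24 = 0.083333, Q = 2/24 = 0.083333.
d = −0.5·ln(0.750001) − 0.25·ln(0.833334) = −0.5·(-0.287681) − 0.25·(-0.182321) = 0.1894.

0.1894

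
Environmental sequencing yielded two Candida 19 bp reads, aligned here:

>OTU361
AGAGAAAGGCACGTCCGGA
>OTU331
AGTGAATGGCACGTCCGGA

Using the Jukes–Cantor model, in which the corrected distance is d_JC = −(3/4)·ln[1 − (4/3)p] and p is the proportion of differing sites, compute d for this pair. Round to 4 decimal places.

0.1134

Mismatches occur at site 3 (A→T), site 7 (A→T).
p = 2/19 = 0.105263.
d = −0.75 · ln(1 − (4/3)·0.105263) = −0.75 · ln(0.859649) = −0.75 · (-0.151231) = 0.1134.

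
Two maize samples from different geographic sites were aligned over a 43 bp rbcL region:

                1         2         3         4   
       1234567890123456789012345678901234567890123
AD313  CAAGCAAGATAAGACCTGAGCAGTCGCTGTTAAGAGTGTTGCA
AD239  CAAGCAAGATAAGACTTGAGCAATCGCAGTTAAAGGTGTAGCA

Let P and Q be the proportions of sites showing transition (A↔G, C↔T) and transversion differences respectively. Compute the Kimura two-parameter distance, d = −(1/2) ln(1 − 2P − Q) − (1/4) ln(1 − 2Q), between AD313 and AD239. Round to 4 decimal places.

0.1568

The sequences differ at positions 16 (C/T, transition), 23 (G/A, transition), 28 (T/A, transversion), 34 (G/A, transition), 35 (A/G, transition), 40 (T/A, transversion).
Of the 6 differences, 4 transitions and 2 transversions over 43 sites: P = 4/43 = 0.093023, Q = 2/43 = 0.046512.
d = −0.5·ln(0.767442) − 0.25·ln(0.906976) = −0.5·(-0.264692) − 0.25·(-0.097639) = 0.1568.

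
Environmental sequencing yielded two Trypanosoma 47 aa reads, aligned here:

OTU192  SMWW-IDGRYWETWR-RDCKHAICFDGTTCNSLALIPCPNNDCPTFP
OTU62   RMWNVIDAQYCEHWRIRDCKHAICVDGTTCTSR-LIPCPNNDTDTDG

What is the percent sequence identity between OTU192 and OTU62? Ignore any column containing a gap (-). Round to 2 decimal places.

70.45%

Excluding the 3 gap columns leaves 44 comparable sites.
Mismatches occur at site 1 (S↔R), site 4 (W↔N), site 8 (G↔A), site 9 (R↔Q), site 11 (W↔C), site 13 (T↔H), site 25 (F↔V), site 31 (N↔T), site 33 (L↔R), site 43 (C↔T), site 44 (P↔D), site 46 (F↔D), site 47 (P↔G).
31 of the 44 comparable sites match, so the percent identity is 31/44 × 100 = 70.45%.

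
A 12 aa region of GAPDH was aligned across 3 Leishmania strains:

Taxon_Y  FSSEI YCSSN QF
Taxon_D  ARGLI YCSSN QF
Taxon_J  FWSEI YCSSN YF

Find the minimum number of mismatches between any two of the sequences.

2

Pairwise Hamming distances:
  Taxon_Y vs Taxon_D: 4
  Taxon_Y vs Taxon_J: 2
  Taxon_D vs Taxon_J: 5
The smallest is 2, between Taxon_Y and Taxon_J.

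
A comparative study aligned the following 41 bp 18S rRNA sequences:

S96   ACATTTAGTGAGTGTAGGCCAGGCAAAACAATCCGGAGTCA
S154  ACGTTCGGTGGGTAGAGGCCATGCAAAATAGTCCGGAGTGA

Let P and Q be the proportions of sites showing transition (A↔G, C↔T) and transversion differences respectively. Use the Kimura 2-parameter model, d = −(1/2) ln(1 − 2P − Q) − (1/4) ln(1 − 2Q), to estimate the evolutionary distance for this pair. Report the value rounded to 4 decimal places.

Differing sites — 3:A/G (Ti); 6:T/C (Ti); 7:A/G (Ti); 11:A/G (Ti); 14:G/A (Ti); 15:T/G (Tv); 22:G/T (Tv); 29:C/T (Ti); 31:A/G (Ti); 40:C/G (Tv).
Of the 10 differences, 7 transitions and 3 transversions over 41 sites: P = 7/41 = 0.170732, Q = 3/41 = 0.073171.
d = −0.5·ln(0.585365) − 0.25·ln(0.853658) = −0.5·(-0.535520) − 0.25·(-0.158225) = 0.3073.

0.3073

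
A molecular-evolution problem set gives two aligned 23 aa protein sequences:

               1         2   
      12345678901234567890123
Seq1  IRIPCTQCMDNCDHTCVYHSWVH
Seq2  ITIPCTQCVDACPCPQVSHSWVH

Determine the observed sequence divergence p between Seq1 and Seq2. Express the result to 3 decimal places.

0.348

Mismatches occur at site 2 (R↔T), site 9 (M↔V), site 11 (N↔A), site 13 (D↔P), site 14 (H↔C), site 15 (T↔P), site 16 (C↔Q), site 18 (Y↔S).
There are 8 differences over 23 sites, so p = 8/23 = 0.348.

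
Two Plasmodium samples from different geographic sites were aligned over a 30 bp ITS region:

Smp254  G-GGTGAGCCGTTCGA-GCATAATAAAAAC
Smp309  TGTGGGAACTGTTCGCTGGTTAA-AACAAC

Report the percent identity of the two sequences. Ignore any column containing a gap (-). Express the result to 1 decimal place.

66.7%

Excluding the 3 gap columns leaves 27 comparable sites.
Differing sites — 1:G/T; 3:G/T; 5:T/G; 8:G/A; 10:C/T; 16:A/C; 19:C/G; 20:A/T; 27:A/C.
18 of the 27 comparable sites match, so the percent identity is 18/27 × 100 = 66.7%.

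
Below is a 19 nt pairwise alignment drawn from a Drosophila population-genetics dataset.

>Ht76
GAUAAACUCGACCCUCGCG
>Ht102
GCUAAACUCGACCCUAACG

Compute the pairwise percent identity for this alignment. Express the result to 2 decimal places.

The sequences differ at positions 2 (A/C), 16 (C/A), 17 (G/A).
16 of the 19 sites match, so the percent identity is 16/19 × 100 = 84.21%.

84.21%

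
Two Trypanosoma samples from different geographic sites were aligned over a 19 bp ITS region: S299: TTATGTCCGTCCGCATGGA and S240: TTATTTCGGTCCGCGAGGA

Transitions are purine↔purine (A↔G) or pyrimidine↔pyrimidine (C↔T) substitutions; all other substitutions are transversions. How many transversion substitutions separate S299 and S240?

3

The sequences differ at positions 5 (G/T, transversion), 8 (C/G, transversion), 15 (A/G, transition), 16 (T/A, transversion).
Of the 4 differences, 1 transition and 3 transversions, so the answer is 3.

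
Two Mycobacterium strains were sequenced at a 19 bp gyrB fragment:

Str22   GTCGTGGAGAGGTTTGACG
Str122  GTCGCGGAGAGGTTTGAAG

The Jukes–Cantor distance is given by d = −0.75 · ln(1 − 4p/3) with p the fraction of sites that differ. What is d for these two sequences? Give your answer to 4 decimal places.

0.1134

The sequences differ at positions 5 (T/C), 18 (C/A).
p = 2/19 = 0.105263.
d = −0.75 · ln(1 − (4/3)·0.105263) = −0.75 · ln(0.859649) = −0.75 · (-0.151231) = 0.1134.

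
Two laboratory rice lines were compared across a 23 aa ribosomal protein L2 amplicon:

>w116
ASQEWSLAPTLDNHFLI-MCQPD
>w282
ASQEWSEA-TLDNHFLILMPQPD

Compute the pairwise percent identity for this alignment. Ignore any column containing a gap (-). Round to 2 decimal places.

Excluding the 2 gap columns leaves 21 comparable sites.
Differing sites — 7:L/E; 20:C/P.
19 of the 21 comparable sites match, so the percent identity is 19/21 × 100 = 90.48%.

90.48%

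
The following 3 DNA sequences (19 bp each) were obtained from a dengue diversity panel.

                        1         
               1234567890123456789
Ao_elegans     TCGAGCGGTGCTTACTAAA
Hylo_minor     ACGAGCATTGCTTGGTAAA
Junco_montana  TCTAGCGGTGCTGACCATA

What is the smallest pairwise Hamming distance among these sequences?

Pairwise Hamming distances:
  Ao_elegans vs Hylo_minor: 5
  Ao_elegans vs Junco_montana: 4
  Hylo_minor vs Junco_montana: 9
The smallest is 4, between Ao_elegans and Junco_montana.

4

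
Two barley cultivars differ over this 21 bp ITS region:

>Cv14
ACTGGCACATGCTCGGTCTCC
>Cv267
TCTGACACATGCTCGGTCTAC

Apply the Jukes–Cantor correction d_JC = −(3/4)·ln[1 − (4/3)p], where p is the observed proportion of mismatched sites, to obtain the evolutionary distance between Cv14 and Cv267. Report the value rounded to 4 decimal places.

Mismatches occur at site 1 (A/T), site 5 (G/A), site 20 (C/A).
p = 3/21 = 0.142857.
d = −0.75 · ln(1 − (4/3)·0.142857) = −0.75 · ln(0.809524) = −0.75 · (-0.211309) = 0.1585.

0.1585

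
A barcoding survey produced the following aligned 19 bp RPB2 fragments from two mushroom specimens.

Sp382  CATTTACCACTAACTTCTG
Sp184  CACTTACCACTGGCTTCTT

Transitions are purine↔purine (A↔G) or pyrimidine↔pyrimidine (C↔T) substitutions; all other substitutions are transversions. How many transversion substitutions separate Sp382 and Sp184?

1

The sequences differ at positions 3 (T/C, transition), 12 (A/G, transition), 13 (A/G, transition), 19 (G/T, transversion).
Of the 4 differences, 3 transitions and 1 transversion, so the answer is 1.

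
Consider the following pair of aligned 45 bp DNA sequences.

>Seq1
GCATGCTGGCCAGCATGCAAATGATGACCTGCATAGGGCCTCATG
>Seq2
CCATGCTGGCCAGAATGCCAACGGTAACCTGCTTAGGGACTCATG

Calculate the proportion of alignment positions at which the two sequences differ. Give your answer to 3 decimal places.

0.178

The sequences differ at positions 1 (G/C), 14 (C/A), 19 (A/C), 22 (T/C), 24 (A/G), 26 (G/A), 33 (A/T), 39 (C/A).
There are 8 differences over 45 sites, so p = 8/45 = 0.178.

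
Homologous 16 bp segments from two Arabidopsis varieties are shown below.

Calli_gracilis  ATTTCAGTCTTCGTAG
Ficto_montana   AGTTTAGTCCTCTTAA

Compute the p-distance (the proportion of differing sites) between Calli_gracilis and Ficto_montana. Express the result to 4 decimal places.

The sequences differ at positions 2 (T/G), 5 (C/T), 10 (T/C), 13 (G/T), 16 (G/A).
There are 5 differences over 16 sites, so p = 5/16 = 0.3125.

0.3125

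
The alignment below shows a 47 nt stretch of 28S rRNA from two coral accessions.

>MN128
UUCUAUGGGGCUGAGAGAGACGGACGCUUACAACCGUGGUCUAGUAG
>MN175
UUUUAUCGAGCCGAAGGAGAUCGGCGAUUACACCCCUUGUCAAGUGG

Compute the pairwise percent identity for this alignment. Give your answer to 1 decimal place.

Differing sites — 3:C/U; 7:G/C; 9:G/A; 12:U/C; 15:G/A; 16:A/G; 21:C/U; 22:G/C; 24:A/G; 27:C/A; 33:A/C; 36:G/C; 38:G/U; 42:U/A; 46:A/G.
32 of the 47 sites match, so the percent identity is 32/47 × 100 = 68.1%.

68.1%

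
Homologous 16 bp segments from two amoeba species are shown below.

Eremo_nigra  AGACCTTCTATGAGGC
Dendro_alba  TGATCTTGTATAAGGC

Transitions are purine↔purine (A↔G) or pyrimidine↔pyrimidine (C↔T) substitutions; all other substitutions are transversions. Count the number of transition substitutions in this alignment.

The sequences differ at positions 1 (A/T, transversion), 4 (C/T, transition), 8 (C/G, transversion), 12 (G/A, transition).
Of the 4 differences, 2 transitions and 2 transversions, so the answer is 2.

2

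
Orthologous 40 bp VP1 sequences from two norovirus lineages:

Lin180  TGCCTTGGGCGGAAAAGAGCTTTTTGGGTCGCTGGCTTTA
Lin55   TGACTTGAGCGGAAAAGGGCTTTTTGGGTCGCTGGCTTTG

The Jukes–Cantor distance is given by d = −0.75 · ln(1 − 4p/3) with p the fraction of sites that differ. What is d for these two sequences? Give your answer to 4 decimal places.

0.1073

The sequences differ at positions 3 (C/A), 8 (G/A), 18 (A/G), 40 (A/G).
p = 4/40 = 0.100000.
d = −0.75 · ln(1 − (4/3)·0.100000) = −0.75 · ln(0.866667) = −0.75 · (-0.143100) = 0.1073.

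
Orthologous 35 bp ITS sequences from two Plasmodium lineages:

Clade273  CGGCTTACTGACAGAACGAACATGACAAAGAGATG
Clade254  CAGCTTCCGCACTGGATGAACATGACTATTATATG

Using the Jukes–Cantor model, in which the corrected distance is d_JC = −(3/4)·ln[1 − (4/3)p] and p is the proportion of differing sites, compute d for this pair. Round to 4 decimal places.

Differing sites — 2:G/A; 7:A/C; 9:T/G; 10:G/C; 13:A/T; 15:A/G; 17:C/T; 27:A/T; 29:A/T; 30:G/T; 32:G/T.
p = 11/35 = 0.314286.
d = −0.75 · ln(1 − (4/3)·0.314286) = −0.75 · ln(0.580952) = −0.75 · (-0.543087) = 0.4073.

0.4073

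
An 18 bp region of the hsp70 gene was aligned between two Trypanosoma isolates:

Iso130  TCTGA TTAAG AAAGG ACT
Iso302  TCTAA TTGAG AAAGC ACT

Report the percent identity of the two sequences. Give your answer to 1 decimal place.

83.3%

Differing sites — 4:G/A; 8:A/G; 15:G/C.
15 of the 18 sites match, so the percent identity is 15/18 × 100 = 83.3%.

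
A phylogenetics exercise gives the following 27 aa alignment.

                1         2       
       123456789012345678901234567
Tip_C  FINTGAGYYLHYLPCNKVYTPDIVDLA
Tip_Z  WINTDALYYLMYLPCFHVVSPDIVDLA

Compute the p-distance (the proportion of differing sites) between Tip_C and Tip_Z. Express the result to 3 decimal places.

0.296

Mismatches occur at site 1 (F→W), site 5 (G→D), site 7 (G→L), site 11 (H→M), site 16 (N→F), site 17 (K→H), site 19 (Y→V), site 20 (T→S).
There are 8 differences over 27 sites, so p = 8/27 = 0.296.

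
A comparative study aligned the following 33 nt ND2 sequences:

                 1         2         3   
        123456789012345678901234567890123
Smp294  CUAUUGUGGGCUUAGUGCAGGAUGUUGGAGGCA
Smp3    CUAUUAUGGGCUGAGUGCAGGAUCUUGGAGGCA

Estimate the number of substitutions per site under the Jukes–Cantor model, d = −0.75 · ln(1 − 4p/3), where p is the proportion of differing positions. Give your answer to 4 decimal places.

The sequences differ at positions 6 (G/A), 13 (U/G), 24 (G/C).
p = 3/33 = 0.090909.
d = −0.75 · ln(1 − (4/3)·0.090909) = −0.75 · ln(0.878788) = −0.75 · (-0.129212) = 0.0969.

0.0969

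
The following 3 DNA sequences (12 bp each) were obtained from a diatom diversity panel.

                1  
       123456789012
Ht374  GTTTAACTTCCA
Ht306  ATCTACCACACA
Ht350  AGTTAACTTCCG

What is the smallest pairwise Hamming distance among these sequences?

3

Pairwise Hamming distances:
  Ht374 vs Ht306: 6
  Ht374 vs Ht350: 3
  Ht306 vs Ht350: 7
The smallest is 3, between Ht374 and Ht350.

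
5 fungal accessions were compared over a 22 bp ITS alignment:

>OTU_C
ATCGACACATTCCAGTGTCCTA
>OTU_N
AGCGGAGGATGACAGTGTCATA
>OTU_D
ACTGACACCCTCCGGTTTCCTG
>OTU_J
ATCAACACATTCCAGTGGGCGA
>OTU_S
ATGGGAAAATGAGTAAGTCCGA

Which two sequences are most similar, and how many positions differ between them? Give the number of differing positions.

Pairwise Hamming distances:
  OTU_C vs OTU_N: 8
  OTU_C vs OTU_D: 7
  OTU_C vs OTU_J: 4
  OTU_C vs OTU_S: 11
  OTU_N vs OTU_D: 14
  OTU_N vs OTU_J: 12
  OTU_N vs OTU_S: 10
  OTU_D vs OTU_J: 11
  OTU_D vs OTU_S: 16
  OTU_J vs OTU_S: 13
The smallest is 4, between OTU_C and OTU_J.

4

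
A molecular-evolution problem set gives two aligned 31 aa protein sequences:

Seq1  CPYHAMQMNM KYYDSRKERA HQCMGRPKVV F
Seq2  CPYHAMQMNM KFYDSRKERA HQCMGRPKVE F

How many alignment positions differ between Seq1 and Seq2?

2

Differing sites — 12:Y/F; 30:V/E.
That gives 2 mismatches out of 31 aligned sites, so the Hamming distance is 2.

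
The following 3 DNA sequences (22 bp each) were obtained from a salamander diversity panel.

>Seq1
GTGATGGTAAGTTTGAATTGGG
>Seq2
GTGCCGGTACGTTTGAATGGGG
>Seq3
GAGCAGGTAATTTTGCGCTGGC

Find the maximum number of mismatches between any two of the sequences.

Pairwise Hamming distances:
  Seq1 vs Seq2: 4
  Seq1 vs Seq3: 8
  Seq2 vs Seq3: 9
The largest is 9, between Seq2 and Seq3.

9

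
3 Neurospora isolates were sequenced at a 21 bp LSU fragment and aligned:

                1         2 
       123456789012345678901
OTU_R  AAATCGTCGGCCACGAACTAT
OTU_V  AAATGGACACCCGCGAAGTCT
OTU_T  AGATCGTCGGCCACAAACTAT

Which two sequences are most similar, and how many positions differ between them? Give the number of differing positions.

2

Pairwise Hamming distances:
  OTU_R vs OTU_V: 7
  OTU_R vs OTU_T: 2
  OTU_V vs OTU_T: 9
The smallest is 2, between OTU_R and OTU_T.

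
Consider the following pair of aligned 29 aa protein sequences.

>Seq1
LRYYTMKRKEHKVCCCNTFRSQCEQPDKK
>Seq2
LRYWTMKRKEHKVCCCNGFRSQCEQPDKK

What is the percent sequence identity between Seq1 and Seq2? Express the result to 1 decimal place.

Differing sites — 4:Y/W; 18:T/G.
27 of the 29 sites match, so the percent identity is 27/29 × 100 = 93.1%.

93.1%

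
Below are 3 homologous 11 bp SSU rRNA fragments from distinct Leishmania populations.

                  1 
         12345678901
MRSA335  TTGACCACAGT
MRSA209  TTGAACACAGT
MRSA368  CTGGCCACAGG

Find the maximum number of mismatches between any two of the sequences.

Pairwise Hamming distances:
  MRSA335 vs MRSA209: 1
  MRSA335 vs MRSA368: 3
  MRSA209 vs MRSA368: 4
The largest is 4, between MRSA209 and MRSA368.

4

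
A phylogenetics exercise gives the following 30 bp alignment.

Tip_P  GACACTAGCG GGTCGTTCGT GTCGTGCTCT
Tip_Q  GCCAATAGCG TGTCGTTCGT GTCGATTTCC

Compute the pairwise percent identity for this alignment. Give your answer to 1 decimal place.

76.7%

Differing sites — 2:A/C; 5:C/A; 11:G/T; 25:T/A; 26:G/T; 27:C/T; 30:T/C.
23 of the 30 sites match, so the percent identity is 23/30 × 100 = 76.7%.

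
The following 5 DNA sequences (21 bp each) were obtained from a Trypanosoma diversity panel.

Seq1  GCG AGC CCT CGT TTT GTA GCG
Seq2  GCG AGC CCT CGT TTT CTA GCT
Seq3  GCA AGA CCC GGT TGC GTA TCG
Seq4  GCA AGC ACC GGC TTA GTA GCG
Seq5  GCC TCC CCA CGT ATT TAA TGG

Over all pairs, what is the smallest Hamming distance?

2

Pairwise Hamming distances:
  Seq1 vs Seq2: 2
  Seq1 vs Seq3: 7
  Seq1 vs Seq4: 6
  Seq1 vs Seq5: 9
  Seq2 vs Seq3: 9
  Seq2 vs Seq4: 8
  Seq2 vs Seq5: 10
  Seq3 vs Seq4: 6
  Seq3 vs Seq5: 12
  Seq4 vs Seq5: 13
The smallest is 2, between Seq1 and Seq2.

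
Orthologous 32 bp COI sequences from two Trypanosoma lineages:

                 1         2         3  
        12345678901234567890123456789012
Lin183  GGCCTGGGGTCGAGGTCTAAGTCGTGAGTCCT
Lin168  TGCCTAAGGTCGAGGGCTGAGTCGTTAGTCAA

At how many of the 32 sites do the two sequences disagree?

8

The sequences differ at positions 1 (G/T), 6 (G/A), 7 (G/A), 16 (T/G), 19 (A/G), 26 (G/T), 31 (C/A), 32 (T/A).
That gives 8 mismatches out of 32 aligned sites, so the Hamming distance is 8.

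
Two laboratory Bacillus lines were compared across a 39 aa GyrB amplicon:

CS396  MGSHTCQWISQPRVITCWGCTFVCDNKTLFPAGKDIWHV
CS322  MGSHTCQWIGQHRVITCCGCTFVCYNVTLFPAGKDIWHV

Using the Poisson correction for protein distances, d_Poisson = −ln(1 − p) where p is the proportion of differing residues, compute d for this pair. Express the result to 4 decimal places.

0.1372

Mismatches occur at site 10 (S↔G), site 12 (P↔H), site 18 (W↔C), site 25 (D↔Y), site 27 (K↔V).
p = 5/39 = 0.128205.
d = −ln(1 − 0.128205) = −ln(0.871795) = 0.1372.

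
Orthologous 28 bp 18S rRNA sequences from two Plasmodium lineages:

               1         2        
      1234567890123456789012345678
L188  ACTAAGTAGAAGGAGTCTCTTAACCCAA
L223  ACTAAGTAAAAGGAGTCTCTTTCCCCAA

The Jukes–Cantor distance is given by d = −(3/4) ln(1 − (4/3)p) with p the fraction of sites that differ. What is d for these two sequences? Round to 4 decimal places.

0.1156

Differing sites — 9:G/A; 22:A/T; 23:A/C.
p = 3/28 = 0.107143.
d = −0.75 · ln(1 − (4/3)·0.107143) = −0.75 · ln(0.857143) = −0.75 · (-0.154151) = 0.1156.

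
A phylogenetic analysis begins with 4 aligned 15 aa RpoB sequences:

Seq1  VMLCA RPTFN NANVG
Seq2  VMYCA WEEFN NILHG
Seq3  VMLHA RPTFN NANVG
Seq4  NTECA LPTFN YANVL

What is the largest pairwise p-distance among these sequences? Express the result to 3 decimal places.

0.733

Pairwise Hamming distances:
  Seq1 vs Seq2: 7
  Seq1 vs Seq3: 1
  Seq1 vs Seq4: 6
  Seq2 vs Seq3: 8
  Seq2 vs Seq4: 11
  Seq3 vs Seq4: 7
The largest is 11 mismatches, between Seq2 and Seq4; p = 11/15 = 0.733.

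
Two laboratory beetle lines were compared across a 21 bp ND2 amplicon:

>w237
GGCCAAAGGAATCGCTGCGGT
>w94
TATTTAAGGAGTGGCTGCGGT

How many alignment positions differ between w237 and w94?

7

Mismatches occur at site 1 (G/T), site 2 (G/A), site 3 (C/T), site 4 (C/T), site 5 (A/T), site 11 (A/G), site 13 (C/G).
That gives 7 mismatches out of 21 aligned sites, so the Hamming distance is 7.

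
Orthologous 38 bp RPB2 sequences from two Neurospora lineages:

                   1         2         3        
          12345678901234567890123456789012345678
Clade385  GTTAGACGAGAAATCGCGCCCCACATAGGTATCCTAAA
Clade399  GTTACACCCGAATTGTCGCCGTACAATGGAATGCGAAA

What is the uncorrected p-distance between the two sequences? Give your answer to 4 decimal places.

0.3421

Mismatches occur at site 5 (G↔C), site 8 (G↔C), site 9 (A↔C), site 13 (A↔T), site 15 (C↔G), site 16 (G↔T), site 21 (C↔G), site 22 (C↔T), site 26 (T↔A), site 27 (A↔T), site 30 (T↔A), site 33 (C↔G), site 35 (T↔G).
There are 13 differences over 38 sites, so p = 13/38 = 0.3421.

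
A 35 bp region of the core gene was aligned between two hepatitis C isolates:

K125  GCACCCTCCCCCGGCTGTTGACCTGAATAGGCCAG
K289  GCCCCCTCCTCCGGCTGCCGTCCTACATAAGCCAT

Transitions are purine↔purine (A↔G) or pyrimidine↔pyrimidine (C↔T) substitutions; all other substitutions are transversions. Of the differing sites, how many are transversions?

4

The sequences differ at positions 3 (A/C, transversion), 10 (C/T, transition), 18 (T/C, transition), 19 (T/C, transition), 21 (A/T, transversion), 25 (G/A, transition), 26 (A/C, transversion), 30 (G/A, transition), 35 (G/T, transversion).
Of the 9 differences, 5 transitions and 4 transversions, so the answer is 4.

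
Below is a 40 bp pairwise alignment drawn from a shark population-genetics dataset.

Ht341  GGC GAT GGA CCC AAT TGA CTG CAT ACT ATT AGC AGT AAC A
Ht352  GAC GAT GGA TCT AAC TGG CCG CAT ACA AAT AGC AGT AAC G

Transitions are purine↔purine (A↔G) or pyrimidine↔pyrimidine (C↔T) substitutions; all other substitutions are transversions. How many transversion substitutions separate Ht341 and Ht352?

2

The sequences differ at positions 2 (G/A, transition), 10 (C/T, transition), 12 (C/T, transition), 15 (T/C, transition), 18 (A/G, transition), 20 (T/C, transition), 27 (T/A, transversion), 29 (T/A, transversion), 40 (A/G, transition).
Of the 9 differences, 7 transitions and 2 transversions, so the answer is 2.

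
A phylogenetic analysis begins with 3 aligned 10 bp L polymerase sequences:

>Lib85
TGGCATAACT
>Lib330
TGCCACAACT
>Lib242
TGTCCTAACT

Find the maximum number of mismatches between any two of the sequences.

Pairwise Hamming distances:
  Lib85 vs Lib330: 2
  Lib85 vs Lib242: 2
  Lib330 vs Lib242: 3
The largest is 3, between Lib330 and Lib242.

3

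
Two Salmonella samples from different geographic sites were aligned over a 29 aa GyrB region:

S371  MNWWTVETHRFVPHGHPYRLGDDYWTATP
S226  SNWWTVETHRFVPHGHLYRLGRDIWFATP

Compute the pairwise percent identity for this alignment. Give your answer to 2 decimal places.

The sequences differ at positions 1 (M/S), 17 (P/L), 22 (D/R), 24 (Y/I), 26 (T/F).
24 of the 29 sites match, so the percent identity is 24/29 × 100 = 82.76%.

82.76%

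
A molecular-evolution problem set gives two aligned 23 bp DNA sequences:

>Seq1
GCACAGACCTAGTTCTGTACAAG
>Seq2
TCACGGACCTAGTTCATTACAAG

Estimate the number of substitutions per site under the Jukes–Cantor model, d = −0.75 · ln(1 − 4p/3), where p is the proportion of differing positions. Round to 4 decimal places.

Mismatches occur at site 1 (G/T), site 5 (A/G), site 16 (T/A), site 17 (G/T).
p = 4/23 = 0.173913.
d = −0.75 · ln(1 − (4/3)·0.173913) = −0.75 · ln(0.768116) = −0.75 · (-0.263815) = 0.1979.

0.1979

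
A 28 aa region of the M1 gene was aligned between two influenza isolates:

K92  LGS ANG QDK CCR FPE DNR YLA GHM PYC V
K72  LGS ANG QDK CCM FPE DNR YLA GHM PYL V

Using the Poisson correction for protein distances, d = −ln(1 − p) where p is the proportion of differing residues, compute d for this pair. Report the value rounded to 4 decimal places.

Mismatches occur at site 12 (R/M), site 27 (C/L).
p = 2/28 = 0.071429.
d = −ln(1 − 0.071429) = −ln(0.928571) = 0.0741.

0.0741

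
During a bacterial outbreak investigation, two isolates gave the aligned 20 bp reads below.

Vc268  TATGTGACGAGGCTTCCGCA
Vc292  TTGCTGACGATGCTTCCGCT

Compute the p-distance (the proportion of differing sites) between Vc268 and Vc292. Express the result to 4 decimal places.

0.2500

The sequences differ at positions 2 (A/T), 3 (T/G), 4 (G/C), 11 (G/T), 20 (A/T).
There are 5 differences over 20 sites, so p = 5/20 = 0.2500.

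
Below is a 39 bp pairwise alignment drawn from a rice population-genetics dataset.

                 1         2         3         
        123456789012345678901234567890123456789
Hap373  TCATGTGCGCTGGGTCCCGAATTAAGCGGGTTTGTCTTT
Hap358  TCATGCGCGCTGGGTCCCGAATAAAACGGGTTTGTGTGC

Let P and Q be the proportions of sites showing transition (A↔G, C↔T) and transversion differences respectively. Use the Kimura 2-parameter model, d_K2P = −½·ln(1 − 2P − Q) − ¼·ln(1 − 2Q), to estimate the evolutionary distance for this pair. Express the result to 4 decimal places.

0.1729

Mismatches occur at site 6 (T↔C, transition), site 23 (T↔A, transversion), site 26 (G↔A, transition), site 36 (C↔G, transversion), site 38 (T↔G, transversion), site 39 (T↔C, transition).
Of the 6 differences, 3 transitions and 3 transversions over 39 sites: P = 3/39 = 0.076923, Q = 3/39 = 0.076923.
d = −0.5·ln(0.769231) − 0.25·ln(0.846154) = −0.5·(-0.262364) − 0.25·(-0.167054) = 0.1729.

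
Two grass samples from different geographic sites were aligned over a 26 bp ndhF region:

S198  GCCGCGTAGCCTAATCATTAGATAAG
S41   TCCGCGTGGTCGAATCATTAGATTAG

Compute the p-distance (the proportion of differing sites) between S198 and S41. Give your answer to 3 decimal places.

0.192

Mismatches occur at site 1 (G/T), site 8 (A/G), site 10 (C/T), site 12 (T/G), site 24 (A/T).
There are 5 differences over 26 sites, so p = 5/26 = 0.192.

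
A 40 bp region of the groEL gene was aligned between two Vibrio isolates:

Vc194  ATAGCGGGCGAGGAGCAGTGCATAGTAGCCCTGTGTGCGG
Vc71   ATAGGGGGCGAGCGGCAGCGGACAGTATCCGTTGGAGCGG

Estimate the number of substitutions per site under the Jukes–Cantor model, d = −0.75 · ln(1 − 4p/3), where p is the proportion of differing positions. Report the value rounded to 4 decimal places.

The sequences differ at positions 5 (C/G), 13 (G/C), 14 (A/G), 19 (T/C), 21 (C/G), 23 (T/C), 28 (G/T), 31 (C/G), 33 (G/T), 34 (T/G), 36 (T/A).
p = 11/40 = 0.275000.
d = −0.75 · ln(1 − (4/3)·0.275000) = −0.75 · ln(0.633333) = −0.75 · (-0.456759) = 0.3426.

0.3426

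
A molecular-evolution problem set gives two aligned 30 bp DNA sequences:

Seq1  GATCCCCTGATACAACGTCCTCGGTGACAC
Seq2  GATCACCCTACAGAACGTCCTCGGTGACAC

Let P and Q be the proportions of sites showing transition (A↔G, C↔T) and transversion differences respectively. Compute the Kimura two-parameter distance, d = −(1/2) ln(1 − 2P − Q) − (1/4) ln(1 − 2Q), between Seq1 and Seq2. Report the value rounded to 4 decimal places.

0.1886

Mismatches occur at site 5 (C/A, transversion), site 8 (T/C, transition), site 9 (G/T, transversion), site 11 (T/C, transition), site 13 (C/G, transversion).
Of the 5 differences, 2 transitions and 3 transversions over 30 sites: P = 2/30 = 0.066667, Q = 3/30 = 0.100000.
d = −0.5·ln(0.766666) − 0.25·ln(0.800000) = −0.5·(-0.265704) − 0.25·(-0.223144) = 0.1886.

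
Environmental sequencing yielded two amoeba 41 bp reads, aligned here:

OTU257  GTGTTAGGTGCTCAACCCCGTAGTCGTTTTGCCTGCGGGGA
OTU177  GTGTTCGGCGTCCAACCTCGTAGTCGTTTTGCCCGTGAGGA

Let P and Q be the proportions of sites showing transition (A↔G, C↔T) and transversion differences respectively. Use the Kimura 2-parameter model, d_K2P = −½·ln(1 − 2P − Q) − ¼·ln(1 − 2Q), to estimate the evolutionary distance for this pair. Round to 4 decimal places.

Differing sites — 6:A/C (Tv); 9:T/C (Ti); 11:C/T (Ti); 12:T/C (Ti); 18:C/T (Ti); 34:T/C (Ti); 36:C/T (Ti); 38:G/A (Ti).
Of the 8 differences, 7 transitions and 1 transversion over 41 sites: P = 7/41 = 0.170732, Q = 1/41 = 0.024390.
d = −0.5·ln(0.634146) − 0.25·ln(0.951220) = −0.5·(-0.455476) − 0.25·(-0.050010) = 0.2402.

0.2402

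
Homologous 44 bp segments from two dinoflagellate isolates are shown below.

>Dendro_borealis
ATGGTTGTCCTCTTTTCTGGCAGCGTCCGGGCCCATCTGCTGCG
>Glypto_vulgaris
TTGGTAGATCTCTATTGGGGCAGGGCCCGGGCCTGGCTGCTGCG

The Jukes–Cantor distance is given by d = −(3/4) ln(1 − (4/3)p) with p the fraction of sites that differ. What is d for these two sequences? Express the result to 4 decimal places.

0.3390

The sequences differ at positions 1 (A/T), 6 (T/A), 8 (T/A), 9 (C/T), 14 (T/A), 17 (C/G), 18 (T/G), 24 (C/G), 26 (T/C), 34 (C/T), 35 (A/G), 36 (T/G).
p = 12/44 = 0.272727.
d = −0.75 · ln(1 − (4/3)·0.272727) = −0.75 · ln(0.636364) = −0.75 · (-0.451985) = 0.3390.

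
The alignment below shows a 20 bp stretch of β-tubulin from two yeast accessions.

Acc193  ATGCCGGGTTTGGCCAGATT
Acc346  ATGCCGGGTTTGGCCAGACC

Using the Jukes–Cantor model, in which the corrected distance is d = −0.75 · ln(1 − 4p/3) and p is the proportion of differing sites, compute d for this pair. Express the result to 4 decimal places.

Differing sites — 19:T/C; 20:T/C.
p = 2/20 = 0.100000.
d = −0.75 · ln(1 − (4/3)·0.100000) = −0.75 · ln(0.866667) = −0.75 · (-0.143100) = 0.1073.

0.1073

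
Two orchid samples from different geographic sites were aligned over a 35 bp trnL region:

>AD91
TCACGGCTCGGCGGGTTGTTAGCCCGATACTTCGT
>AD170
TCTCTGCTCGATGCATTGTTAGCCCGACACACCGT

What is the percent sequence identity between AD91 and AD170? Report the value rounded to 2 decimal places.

Mismatches occur at site 3 (A↔T), site 5 (G↔T), site 11 (G↔A), site 12 (C↔T), site 14 (G↔C), site 15 (G↔A), site 28 (T↔C), site 31 (T↔A), site 32 (T↔C).
26 of the 35 sites match, so the percent identity is 26/35 × 100 = 74.29%.

74.29%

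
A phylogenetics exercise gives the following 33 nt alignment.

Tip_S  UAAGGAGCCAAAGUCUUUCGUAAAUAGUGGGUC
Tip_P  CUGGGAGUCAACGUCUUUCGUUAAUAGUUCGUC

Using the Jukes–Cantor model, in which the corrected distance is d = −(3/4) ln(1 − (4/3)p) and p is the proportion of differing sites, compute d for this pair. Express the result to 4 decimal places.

0.2928

The sequences differ at positions 1 (U/C), 2 (A/U), 3 (A/G), 8 (C/U), 12 (A/C), 22 (A/U), 29 (G/U), 30 (G/C).
p = 8/33 = 0.242424.
d = −0.75 · ln(1 − (4/3)·0.242424) = −0.75 · ln(0.676768) = −0.75 · (-0.390427) = 0.2928.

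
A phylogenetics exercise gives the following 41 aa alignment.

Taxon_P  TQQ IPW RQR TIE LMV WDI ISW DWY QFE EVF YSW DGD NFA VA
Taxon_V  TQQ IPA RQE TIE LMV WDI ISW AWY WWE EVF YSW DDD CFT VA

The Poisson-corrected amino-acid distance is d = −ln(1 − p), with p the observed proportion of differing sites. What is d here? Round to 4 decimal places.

0.2171

The sequences differ at positions 6 (W/A), 9 (R/E), 22 (D/A), 25 (Q/W), 26 (F/W), 35 (G/D), 37 (N/C), 39 (A/T).
p = 8/41 = 0.195122.
d = −ln(1 − 0.195122) = −ln(0.804878) = 0.2171.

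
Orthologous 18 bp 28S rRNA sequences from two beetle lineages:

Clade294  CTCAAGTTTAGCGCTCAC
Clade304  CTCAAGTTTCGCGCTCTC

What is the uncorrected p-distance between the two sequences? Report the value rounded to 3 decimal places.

The sequences differ at positions 10 (A/C), 17 (A/T).
There are 2 differences over 18 sites, so p = 2/18 = 0.111.

0.111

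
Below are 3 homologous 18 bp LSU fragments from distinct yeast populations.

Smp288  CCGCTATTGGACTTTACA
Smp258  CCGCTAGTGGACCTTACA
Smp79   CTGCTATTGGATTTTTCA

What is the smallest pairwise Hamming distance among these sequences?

Pairwise Hamming distances:
  Smp288 vs Smp258: 2
  Smp288 vs Smp79: 3
  Smp258 vs Smp79: 5
The smallest is 2, between Smp288 and Smp258.

2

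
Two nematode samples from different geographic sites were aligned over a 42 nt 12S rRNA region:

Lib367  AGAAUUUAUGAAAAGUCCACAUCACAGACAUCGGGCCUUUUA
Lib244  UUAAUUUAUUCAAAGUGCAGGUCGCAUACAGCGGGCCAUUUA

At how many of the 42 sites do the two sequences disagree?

Differing sites — 1:A/U; 2:G/U; 10:G/U; 11:A/C; 17:C/G; 20:C/G; 21:A/G; 24:A/G; 27:G/U; 31:U/G; 38:U/A.
That gives 11 mismatches out of 42 aligned sites, so the Hamming distance is 11.

11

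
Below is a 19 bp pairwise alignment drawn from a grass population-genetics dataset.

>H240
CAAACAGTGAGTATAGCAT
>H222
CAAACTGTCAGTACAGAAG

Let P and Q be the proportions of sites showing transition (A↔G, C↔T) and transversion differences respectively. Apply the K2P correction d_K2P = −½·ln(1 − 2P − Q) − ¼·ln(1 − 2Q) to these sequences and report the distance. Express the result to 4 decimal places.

Differing sites — 6:A/T (Tv); 9:G/C (Tv); 14:T/C (Ti); 17:C/A (Tv); 19:T/G (Tv).
Of the 5 differences, 1 transition and 4 transversions over 19 sites: P = 1/19 = 0.052632, Q = 4/19 = 0.210526.
d = −0.5·ln(0.684210) − 0.25·ln(0.578948) = −0.5·(-0.379490) − 0.25·(-0.546543) = 0.3264.

0.3264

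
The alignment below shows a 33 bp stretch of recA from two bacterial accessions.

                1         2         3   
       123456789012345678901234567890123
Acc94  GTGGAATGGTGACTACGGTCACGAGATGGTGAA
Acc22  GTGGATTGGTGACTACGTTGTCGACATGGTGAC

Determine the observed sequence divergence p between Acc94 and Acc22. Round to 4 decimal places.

0.1818

The sequences differ at positions 6 (A/T), 18 (G/T), 20 (C/G), 21 (A/T), 25 (G/C), 33 (A/C).
There are 6 differences over 33 sites, so p = 6/33 = 0.1818.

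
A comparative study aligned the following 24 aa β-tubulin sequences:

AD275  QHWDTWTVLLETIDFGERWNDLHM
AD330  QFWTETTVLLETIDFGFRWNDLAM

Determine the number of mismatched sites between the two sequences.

Differing sites — 2:H/F; 4:D/T; 5:T/E; 6:W/T; 17:E/F; 23:H/A.
That gives 6 mismatches out of 24 aligned sites, so the Hamming distance is 6.

6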